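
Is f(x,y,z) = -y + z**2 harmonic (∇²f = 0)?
No, ∇²f = 2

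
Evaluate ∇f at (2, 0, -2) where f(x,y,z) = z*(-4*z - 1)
(0, 0, 15)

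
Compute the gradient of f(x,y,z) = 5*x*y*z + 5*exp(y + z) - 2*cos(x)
(5*y*z + 2*sin(x), 5*x*z + 5*exp(y + z), 5*x*y + 5*exp(y + z))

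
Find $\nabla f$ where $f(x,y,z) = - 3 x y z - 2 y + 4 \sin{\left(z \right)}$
(-3*y*z, -3*x*z - 2, -3*x*y + 4*cos(z))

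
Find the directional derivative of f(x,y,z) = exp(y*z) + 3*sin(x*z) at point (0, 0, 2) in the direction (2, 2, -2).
8*sqrt(3)/3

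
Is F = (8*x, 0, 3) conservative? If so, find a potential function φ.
Yes, F is conservative. φ = 4*x**2 + 3*z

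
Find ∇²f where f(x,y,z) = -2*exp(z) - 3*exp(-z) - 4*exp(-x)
-2*exp(z) - 3*exp(-z) - 4*exp(-x)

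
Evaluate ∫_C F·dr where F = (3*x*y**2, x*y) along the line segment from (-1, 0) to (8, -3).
1953/4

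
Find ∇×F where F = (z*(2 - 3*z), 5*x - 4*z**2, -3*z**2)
(8*z, 2 - 6*z, 5)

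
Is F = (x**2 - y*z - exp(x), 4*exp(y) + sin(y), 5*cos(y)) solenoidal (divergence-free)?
No, ∇·F = 2*x - exp(x) + 4*exp(y) + cos(y)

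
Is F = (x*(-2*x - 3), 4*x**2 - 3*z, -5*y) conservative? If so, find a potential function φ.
No, ∇×F = (-2, 0, 8*x) ≠ 0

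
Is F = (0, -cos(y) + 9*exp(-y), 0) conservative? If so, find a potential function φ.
Yes, F is conservative. φ = -sin(y) - 9*exp(-y)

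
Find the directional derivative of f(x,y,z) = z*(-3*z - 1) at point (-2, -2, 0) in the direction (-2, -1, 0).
0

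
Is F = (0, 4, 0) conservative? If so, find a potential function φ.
Yes, F is conservative. φ = 4*y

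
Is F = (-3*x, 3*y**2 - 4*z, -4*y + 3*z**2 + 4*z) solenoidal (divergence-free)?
No, ∇·F = 6*y + 6*z + 1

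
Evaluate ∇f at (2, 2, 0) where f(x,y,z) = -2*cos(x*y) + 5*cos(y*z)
(4*sin(4), 4*sin(4), 0)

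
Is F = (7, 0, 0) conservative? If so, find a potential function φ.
Yes, F is conservative. φ = 7*x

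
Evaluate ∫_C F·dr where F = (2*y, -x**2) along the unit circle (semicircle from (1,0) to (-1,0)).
-pi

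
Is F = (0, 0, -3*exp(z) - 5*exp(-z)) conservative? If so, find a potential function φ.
Yes, F is conservative. φ = -3*exp(z) + 5*exp(-z)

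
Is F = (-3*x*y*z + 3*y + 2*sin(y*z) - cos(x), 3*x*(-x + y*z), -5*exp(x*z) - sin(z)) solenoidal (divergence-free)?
No, ∇·F = 3*x*z - 5*x*exp(x*z) - 3*y*z + sin(x) - cos(z)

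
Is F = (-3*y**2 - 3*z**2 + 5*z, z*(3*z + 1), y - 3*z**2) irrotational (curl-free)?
No, ∇×F = (-6*z, 5 - 6*z, 6*y)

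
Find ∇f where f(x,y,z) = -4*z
(0, 0, -4)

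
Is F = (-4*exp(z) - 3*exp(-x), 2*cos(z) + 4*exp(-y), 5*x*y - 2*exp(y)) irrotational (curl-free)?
No, ∇×F = (5*x - 2*exp(y) + 2*sin(z), -5*y - 4*exp(z), 0)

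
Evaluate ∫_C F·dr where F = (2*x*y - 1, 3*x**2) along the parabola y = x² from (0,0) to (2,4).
30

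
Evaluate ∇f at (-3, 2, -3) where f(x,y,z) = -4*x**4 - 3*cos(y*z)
(432, 9*sin(6), -6*sin(6))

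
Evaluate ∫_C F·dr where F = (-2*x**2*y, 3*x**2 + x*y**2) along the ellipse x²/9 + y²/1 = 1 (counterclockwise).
57*pi/4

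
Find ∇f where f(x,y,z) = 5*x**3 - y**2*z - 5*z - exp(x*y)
(15*x**2 - y*exp(x*y), -x*exp(x*y) - 2*y*z, -y**2 - 5)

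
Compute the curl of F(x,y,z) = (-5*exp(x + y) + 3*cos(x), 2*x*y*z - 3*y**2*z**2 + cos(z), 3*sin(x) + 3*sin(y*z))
(-2*x*y + 6*y**2*z + 3*z*cos(y*z) + sin(z), -3*cos(x), 2*y*z + 5*exp(x + y))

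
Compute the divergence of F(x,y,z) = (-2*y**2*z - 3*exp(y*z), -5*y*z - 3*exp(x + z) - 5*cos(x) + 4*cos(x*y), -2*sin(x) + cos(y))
-4*x*sin(x*y) - 5*z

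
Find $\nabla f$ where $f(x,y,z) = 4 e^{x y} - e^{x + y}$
(4*y*exp(x*y) - exp(x + y), 4*x*exp(x*y) - exp(x + y), 0)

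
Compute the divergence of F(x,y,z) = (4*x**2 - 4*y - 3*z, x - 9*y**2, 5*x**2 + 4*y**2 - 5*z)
8*x - 18*y - 5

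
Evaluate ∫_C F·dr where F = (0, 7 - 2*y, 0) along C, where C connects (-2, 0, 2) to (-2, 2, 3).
10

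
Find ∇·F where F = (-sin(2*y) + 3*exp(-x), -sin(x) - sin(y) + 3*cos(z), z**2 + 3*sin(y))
2*z - cos(y) - 3*exp(-x)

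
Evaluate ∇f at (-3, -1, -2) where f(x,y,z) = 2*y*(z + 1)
(0, -2, -2)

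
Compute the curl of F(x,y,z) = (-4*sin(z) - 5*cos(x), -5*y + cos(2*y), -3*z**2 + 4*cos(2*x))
(0, 8*sin(2*x) - 4*cos(z), 0)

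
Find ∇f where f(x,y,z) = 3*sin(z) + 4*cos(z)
(0, 0, -4*sin(z) + 3*cos(z))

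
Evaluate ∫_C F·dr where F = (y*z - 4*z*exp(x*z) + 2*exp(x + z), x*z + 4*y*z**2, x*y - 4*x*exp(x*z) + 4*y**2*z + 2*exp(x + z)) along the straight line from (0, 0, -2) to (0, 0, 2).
4*sinh(2)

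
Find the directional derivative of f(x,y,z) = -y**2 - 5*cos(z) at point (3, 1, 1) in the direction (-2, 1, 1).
sqrt(6)*(-2 + 5*sin(1))/6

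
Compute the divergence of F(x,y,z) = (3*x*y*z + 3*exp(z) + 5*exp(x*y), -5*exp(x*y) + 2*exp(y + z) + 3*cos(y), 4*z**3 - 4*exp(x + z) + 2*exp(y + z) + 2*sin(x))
-5*x*exp(x*y) + 3*y*z + 5*y*exp(x*y) + 12*z**2 - 4*exp(x + z) + 4*exp(y + z) - 3*sin(y)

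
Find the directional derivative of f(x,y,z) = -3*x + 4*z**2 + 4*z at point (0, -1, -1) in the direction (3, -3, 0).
-3*sqrt(2)/2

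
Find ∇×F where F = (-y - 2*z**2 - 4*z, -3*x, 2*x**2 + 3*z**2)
(0, -4*x - 4*z - 4, -2)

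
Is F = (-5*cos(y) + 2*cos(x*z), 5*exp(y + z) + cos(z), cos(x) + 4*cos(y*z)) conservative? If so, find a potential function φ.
No, ∇×F = (-4*z*sin(y*z) - 5*exp(y + z) + sin(z), -2*x*sin(x*z) + sin(x), -5*sin(y)) ≠ 0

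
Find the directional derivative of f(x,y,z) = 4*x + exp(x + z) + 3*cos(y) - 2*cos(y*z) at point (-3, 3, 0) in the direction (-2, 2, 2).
sqrt(3)*(-4/3 - sin(3))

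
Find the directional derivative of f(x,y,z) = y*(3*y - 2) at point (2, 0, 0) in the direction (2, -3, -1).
3*sqrt(14)/7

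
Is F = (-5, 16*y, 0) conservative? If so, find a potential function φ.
Yes, F is conservative. φ = -5*x + 8*y**2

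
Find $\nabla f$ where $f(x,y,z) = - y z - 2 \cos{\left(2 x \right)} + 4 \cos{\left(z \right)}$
(4*sin(2*x), -z, -y - 4*sin(z))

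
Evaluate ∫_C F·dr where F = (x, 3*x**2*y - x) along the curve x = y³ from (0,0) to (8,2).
124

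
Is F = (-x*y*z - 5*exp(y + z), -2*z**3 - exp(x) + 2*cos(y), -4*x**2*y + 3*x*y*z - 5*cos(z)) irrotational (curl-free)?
No, ∇×F = (-4*x**2 + 3*x*z + 6*z**2, 7*x*y - 3*y*z - 5*exp(y + z), x*z - exp(x) + 5*exp(y + z))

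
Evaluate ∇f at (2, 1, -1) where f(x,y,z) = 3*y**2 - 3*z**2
(0, 6, 6)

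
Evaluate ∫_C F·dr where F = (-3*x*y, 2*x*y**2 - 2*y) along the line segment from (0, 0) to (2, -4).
-64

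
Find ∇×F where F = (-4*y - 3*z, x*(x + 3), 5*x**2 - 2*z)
(0, -10*x - 3, 2*x + 7)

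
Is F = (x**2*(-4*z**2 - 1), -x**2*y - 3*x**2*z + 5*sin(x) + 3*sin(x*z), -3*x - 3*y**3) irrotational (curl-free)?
No, ∇×F = (3*x**2 - 3*x*cos(x*z) - 9*y**2, -8*x**2*z + 3, -2*x*y - 6*x*z + 3*z*cos(x*z) + 5*cos(x))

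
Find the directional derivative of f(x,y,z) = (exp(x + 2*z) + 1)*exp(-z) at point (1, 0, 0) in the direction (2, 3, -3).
sqrt(22)*(3 - E)/22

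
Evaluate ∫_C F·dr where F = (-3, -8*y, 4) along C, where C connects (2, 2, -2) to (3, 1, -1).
13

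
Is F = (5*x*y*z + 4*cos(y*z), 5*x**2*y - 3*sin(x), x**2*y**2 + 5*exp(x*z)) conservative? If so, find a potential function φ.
No, ∇×F = (2*x**2*y, -2*x*y**2 + 5*x*y - 4*y*sin(y*z) - 5*z*exp(x*z), 10*x*y - 5*x*z + 4*z*sin(y*z) - 3*cos(x)) ≠ 0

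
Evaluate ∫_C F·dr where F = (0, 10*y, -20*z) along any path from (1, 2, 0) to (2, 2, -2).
-40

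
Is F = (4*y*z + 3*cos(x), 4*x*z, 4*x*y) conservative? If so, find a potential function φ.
Yes, F is conservative. φ = 4*x*y*z + 3*sin(x)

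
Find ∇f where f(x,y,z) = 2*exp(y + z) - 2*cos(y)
(0, 2*exp(y + z) + 2*sin(y), 2*exp(y + z))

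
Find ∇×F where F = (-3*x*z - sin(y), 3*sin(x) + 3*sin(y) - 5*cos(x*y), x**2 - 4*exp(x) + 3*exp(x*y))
(3*x*exp(x*y), -5*x - 3*y*exp(x*y) + 4*exp(x), 5*y*sin(x*y) + 3*cos(x) + cos(y))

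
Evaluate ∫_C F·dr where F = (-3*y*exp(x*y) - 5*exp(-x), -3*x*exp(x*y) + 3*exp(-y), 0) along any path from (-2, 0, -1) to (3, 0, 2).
5*(1 - exp(5))*exp(-3)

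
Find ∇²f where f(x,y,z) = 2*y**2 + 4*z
4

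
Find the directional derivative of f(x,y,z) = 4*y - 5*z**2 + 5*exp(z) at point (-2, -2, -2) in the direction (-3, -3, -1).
sqrt(19)*(-32*exp(2) - 5)*exp(-2)/19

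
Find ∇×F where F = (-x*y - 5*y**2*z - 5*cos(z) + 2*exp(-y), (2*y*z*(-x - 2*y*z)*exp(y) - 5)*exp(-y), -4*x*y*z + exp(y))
(2*x*y - 4*x*z + 8*y**2*z + exp(y), -5*y**2 + 4*y*z + 5*sin(z), x + 8*y*z + 2*exp(-y))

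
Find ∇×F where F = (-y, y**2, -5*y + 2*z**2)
(-5, 0, 1)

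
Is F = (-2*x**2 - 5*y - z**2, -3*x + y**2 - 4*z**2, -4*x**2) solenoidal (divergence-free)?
No, ∇·F = -4*x + 2*y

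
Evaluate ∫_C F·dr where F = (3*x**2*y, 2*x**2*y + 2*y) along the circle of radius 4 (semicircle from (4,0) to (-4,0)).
-96*pi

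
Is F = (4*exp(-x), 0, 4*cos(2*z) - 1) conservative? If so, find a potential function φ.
Yes, F is conservative. φ = -z + 2*sin(2*z) - 4*exp(-x)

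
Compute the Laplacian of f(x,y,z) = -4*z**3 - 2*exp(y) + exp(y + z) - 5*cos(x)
-24*z - 2*exp(y) + 2*exp(y + z) + 5*cos(x)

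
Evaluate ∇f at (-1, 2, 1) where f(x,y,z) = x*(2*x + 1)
(-3, 0, 0)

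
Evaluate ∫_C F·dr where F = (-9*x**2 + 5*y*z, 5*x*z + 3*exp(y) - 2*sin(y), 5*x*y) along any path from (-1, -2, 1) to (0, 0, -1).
-8 - 3*exp(-2) - 2*cos(2)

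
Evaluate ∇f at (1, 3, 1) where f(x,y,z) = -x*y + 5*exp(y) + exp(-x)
(-3 - exp(-1), -1 + 5*exp(3), 0)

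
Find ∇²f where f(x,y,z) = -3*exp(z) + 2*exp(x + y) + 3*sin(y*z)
-3*y**2*sin(y*z) - 3*z**2*sin(y*z) - 3*exp(z) + 4*exp(x + y)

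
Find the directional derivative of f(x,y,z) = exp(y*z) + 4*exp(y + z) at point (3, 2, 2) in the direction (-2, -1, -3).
-12*sqrt(14)*exp(4)/7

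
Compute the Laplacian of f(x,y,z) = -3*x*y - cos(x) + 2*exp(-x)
cos(x) + 2*exp(-x)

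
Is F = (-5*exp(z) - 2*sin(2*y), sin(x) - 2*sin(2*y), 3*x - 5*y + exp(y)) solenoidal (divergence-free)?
No, ∇·F = -4*cos(2*y)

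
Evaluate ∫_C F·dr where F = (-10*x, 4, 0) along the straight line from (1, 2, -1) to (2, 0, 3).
-23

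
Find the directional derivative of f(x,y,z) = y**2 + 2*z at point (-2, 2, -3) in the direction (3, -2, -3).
-7*sqrt(22)/11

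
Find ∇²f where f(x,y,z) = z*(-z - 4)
-2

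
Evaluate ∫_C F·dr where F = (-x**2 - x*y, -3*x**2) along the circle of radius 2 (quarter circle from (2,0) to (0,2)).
-32/3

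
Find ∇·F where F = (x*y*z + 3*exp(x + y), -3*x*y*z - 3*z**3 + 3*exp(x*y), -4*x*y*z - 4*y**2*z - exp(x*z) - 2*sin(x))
-4*x*y - 3*x*z + 3*x*exp(x*y) - x*exp(x*z) - 4*y**2 + y*z + 3*exp(x + y)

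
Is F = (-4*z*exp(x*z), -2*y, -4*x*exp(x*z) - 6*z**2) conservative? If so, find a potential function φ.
Yes, F is conservative. φ = -y**2 - 2*z**3 - 4*exp(x*z)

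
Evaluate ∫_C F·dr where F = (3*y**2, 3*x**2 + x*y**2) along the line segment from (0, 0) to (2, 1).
13/2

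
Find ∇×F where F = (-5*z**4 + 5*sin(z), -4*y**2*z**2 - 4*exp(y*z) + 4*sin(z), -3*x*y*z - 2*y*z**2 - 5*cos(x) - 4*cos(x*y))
(-3*x*z + 4*x*sin(x*y) + 8*y**2*z + 4*y*exp(y*z) - 2*z**2 - 4*cos(z), 3*y*z - 4*y*sin(x*y) - 20*z**3 - 5*sin(x) + 5*cos(z), 0)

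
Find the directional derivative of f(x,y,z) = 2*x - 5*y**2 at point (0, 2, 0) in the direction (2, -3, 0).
64*sqrt(13)/13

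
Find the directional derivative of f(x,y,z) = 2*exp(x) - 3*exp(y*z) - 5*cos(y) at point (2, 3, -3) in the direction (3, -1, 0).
sqrt(10)*(-5*exp(9)*sin(3) - 9 + 6*exp(11))*exp(-9)/10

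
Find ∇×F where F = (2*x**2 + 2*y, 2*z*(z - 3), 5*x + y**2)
(2*y - 4*z + 6, -5, -2)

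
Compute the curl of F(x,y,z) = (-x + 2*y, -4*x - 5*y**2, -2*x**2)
(0, 4*x, -6)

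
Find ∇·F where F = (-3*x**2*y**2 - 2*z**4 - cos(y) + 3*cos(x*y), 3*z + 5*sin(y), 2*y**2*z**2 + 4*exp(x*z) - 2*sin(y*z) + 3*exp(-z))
-6*x*y**2 + 4*x*exp(x*z) + 4*y**2*z - 3*y*sin(x*y) - 2*y*cos(y*z) + 5*cos(y) - 3*exp(-z)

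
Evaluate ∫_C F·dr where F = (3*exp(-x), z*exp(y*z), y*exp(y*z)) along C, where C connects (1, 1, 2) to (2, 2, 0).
-exp(2) - 3*exp(-2) + 1 + 3*exp(-1)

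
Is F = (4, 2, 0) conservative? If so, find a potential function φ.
Yes, F is conservative. φ = 4*x + 2*y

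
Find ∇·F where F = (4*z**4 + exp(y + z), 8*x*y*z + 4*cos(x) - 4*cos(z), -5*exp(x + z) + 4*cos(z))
8*x*z - 5*exp(x + z) - 4*sin(z)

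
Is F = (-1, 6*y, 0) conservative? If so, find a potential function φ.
Yes, F is conservative. φ = -x + 3*y**2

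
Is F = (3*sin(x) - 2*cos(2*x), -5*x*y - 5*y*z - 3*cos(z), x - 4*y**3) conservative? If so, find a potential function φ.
No, ∇×F = (-12*y**2 + 5*y - 3*sin(z), -1, -5*y) ≠ 0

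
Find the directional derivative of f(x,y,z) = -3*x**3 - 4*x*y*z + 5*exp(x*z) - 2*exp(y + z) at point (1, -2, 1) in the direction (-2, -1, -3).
sqrt(14)*(-25*exp(2) - 18*E + 8)*exp(-1)/14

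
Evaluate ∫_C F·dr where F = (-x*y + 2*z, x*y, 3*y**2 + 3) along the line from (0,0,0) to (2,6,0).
16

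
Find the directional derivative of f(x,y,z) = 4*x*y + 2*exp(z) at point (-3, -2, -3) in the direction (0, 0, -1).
-2*exp(-3)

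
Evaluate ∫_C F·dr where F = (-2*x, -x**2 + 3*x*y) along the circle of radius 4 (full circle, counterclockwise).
0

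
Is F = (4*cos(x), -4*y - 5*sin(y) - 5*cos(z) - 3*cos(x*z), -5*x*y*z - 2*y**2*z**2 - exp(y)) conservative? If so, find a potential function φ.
No, ∇×F = (-5*x*z - 3*x*sin(x*z) - 4*y*z**2 - exp(y) - 5*sin(z), 5*y*z, 3*z*sin(x*z)) ≠ 0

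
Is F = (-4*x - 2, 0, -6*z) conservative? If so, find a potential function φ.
Yes, F is conservative. φ = -2*x**2 - 2*x - 3*z**2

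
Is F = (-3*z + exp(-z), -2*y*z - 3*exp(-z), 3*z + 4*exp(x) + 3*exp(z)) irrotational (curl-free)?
No, ∇×F = (2*y - 3*exp(-z), -4*exp(x) - 3 - exp(-z), 0)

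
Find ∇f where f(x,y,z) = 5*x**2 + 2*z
(10*x, 0, 2)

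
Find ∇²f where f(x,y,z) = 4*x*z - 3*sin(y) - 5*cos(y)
3*sin(y) + 5*cos(y)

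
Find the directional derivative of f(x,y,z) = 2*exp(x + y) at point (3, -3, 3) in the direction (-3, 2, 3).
-sqrt(22)/11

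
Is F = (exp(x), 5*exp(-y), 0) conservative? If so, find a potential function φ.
Yes, F is conservative. φ = exp(x) - 5*exp(-y)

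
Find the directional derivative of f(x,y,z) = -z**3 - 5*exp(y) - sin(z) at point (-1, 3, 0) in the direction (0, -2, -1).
sqrt(5)*(1 + 10*exp(3))/5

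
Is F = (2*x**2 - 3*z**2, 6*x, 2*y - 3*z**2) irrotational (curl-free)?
No, ∇×F = (2, -6*z, 6)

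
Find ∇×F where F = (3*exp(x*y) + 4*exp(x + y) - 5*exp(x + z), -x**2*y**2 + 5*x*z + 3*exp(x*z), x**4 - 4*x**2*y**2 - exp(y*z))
(-8*x**2*y - 3*x*exp(x*z) - 5*x - z*exp(y*z), -4*x**3 + 8*x*y**2 - 5*exp(x + z), -2*x*y**2 - 3*x*exp(x*y) + 3*z*exp(x*z) + 5*z - 4*exp(x + y))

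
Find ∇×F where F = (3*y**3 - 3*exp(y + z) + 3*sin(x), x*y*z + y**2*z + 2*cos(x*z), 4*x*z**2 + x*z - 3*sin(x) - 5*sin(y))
(-x*y + 2*x*sin(x*z) - y**2 - 5*cos(y), -4*z**2 - z - 3*exp(y + z) + 3*cos(x), -9*y**2 + y*z - 2*z*sin(x*z) + 3*exp(y + z))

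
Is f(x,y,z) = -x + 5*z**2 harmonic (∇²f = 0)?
No, ∇²f = 10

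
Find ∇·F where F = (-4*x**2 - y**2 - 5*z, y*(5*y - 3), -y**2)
-8*x + 10*y - 3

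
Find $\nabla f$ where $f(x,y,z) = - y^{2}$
(0, -2*y, 0)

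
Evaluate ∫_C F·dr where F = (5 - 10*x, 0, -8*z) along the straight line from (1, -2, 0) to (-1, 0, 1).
-14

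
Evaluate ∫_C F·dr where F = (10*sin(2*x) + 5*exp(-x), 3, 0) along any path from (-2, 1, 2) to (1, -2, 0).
-9 + 5*cos(4) - 5*exp(-1) - 5*cos(2) + 5*exp(2)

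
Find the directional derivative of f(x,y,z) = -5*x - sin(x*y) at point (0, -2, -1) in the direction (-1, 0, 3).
3*sqrt(10)/10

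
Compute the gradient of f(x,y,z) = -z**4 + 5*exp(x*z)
(5*z*exp(x*z), 0, 5*x*exp(x*z) - 4*z**3)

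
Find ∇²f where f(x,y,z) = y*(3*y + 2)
6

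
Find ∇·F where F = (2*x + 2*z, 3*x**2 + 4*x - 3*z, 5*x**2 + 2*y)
2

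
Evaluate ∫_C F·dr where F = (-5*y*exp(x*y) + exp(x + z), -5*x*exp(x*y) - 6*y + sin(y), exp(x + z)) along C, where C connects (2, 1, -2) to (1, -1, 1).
-5*exp(-1) - 1 + 6*exp(2)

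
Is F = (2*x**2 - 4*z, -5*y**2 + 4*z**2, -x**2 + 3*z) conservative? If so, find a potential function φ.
No, ∇×F = (-8*z, 2*x - 4, 0) ≠ 0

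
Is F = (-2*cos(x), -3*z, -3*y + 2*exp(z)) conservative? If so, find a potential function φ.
Yes, F is conservative. φ = -3*y*z + 2*exp(z) - 2*sin(x)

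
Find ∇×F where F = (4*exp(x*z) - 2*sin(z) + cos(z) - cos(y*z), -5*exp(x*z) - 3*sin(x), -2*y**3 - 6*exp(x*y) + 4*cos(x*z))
(-6*x*exp(x*y) + 5*x*exp(x*z) - 6*y**2, 4*x*exp(x*z) + 6*y*exp(x*y) + y*sin(y*z) + 4*z*sin(x*z) - sin(z) - 2*cos(z), -5*z*exp(x*z) - z*sin(y*z) - 3*cos(x))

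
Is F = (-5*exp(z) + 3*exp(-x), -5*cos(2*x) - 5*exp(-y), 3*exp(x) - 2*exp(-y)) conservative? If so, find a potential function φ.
No, ∇×F = (2*exp(-y), -3*exp(x) - 5*exp(z), 10*sin(2*x)) ≠ 0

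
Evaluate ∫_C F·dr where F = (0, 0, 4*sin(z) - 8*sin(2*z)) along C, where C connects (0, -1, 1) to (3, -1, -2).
4*cos(4) + 4*cos(1) - 8*cos(2)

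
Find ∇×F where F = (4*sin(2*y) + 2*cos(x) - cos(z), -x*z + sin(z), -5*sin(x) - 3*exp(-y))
(x - cos(z) + 3*exp(-y), sin(z) + 5*cos(x), -z - 8*cos(2*y))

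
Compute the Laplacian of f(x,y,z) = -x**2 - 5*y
-2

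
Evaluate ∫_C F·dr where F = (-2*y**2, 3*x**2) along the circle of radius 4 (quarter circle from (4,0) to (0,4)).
640/3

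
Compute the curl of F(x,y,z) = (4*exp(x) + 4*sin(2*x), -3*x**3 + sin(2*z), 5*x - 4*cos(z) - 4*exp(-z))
(-2*cos(2*z), -5, -9*x**2)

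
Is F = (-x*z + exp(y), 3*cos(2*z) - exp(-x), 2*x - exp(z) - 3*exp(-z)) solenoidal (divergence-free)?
No, ∇·F = -z - exp(z) + 3*exp(-z)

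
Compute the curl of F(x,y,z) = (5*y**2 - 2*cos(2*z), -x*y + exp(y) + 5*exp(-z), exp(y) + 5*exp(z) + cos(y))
(exp(y) - sin(y) + 5*exp(-z), 4*sin(2*z), -11*y)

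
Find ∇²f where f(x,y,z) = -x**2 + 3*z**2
4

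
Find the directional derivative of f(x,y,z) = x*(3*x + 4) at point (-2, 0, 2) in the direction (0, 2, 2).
0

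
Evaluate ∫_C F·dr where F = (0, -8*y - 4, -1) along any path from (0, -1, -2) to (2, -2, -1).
-9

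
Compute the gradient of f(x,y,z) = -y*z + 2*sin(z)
(0, -z, -y + 2*cos(z))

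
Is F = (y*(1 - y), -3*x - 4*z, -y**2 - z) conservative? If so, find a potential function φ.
No, ∇×F = (4 - 2*y, 0, 2*y - 4) ≠ 0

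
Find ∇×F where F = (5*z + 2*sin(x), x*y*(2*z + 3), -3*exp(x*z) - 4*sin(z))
(-2*x*y, 3*z*exp(x*z) + 5, y*(2*z + 3))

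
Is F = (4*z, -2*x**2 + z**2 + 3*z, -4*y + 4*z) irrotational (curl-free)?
No, ∇×F = (-2*z - 7, 4, -4*x)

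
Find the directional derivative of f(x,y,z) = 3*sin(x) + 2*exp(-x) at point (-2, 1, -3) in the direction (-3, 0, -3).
sqrt(2)*(-3*cos(2)/2 + exp(2))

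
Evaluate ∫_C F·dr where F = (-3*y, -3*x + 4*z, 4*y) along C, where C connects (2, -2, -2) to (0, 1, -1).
-32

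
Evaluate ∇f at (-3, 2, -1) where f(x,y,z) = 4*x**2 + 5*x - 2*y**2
(-19, -8, 0)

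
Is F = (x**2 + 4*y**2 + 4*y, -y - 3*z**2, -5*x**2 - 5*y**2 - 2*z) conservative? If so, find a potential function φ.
No, ∇×F = (-10*y + 6*z, 10*x, -8*y - 4) ≠ 0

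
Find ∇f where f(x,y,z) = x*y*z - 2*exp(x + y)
(y*z - 2*exp(x + y), x*z - 2*exp(x + y), x*y)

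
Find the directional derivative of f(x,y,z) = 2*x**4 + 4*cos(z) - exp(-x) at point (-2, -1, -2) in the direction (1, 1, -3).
sqrt(11)*(-64 - 12*sin(2) + exp(2))/11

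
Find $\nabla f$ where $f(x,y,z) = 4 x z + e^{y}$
(4*z, exp(y), 4*x)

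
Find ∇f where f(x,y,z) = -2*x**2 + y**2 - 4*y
(-4*x, 2*y - 4, 0)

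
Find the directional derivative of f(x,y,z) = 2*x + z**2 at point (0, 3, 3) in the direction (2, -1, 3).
11*sqrt(14)/7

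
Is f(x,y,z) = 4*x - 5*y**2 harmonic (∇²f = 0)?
No, ∇²f = -10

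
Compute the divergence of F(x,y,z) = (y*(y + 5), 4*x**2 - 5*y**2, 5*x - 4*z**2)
-10*y - 8*z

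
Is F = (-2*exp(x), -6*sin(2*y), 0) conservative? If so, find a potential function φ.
Yes, F is conservative. φ = -2*exp(x) + 3*cos(2*y)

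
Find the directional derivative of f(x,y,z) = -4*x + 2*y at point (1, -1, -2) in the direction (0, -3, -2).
-6*sqrt(13)/13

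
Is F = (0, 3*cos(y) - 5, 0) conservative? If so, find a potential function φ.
Yes, F is conservative. φ = -5*y + 3*sin(y)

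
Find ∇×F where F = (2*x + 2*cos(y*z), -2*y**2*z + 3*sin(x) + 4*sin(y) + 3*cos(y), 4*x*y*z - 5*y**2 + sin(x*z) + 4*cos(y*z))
(4*x*z + 2*y**2 - 10*y - 4*z*sin(y*z), -4*y*z - 2*y*sin(y*z) - z*cos(x*z), 2*z*sin(y*z) + 3*cos(x))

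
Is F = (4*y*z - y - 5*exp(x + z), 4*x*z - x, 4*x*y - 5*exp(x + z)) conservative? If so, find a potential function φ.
Yes, F is conservative. φ = 4*x*y*z - x*y - 5*exp(x + z)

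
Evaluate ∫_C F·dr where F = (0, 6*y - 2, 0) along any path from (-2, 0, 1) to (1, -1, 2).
5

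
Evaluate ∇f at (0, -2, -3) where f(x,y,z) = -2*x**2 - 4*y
(0, -4, 0)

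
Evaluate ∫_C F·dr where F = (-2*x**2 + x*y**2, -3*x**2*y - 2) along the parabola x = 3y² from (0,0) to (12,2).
-1252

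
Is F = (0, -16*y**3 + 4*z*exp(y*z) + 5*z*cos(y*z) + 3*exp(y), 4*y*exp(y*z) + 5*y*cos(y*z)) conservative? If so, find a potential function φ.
Yes, F is conservative. φ = -4*y**4 + 3*exp(y) + 4*exp(y*z) + 5*sin(y*z)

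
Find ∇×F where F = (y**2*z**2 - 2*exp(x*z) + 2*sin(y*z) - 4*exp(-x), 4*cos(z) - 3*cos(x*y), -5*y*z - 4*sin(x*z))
(-5*z + 4*sin(z), -2*x*exp(x*z) + 2*y**2*z + 2*y*cos(y*z) + 4*z*cos(x*z), -2*y*z**2 + 3*y*sin(x*y) - 2*z*cos(y*z))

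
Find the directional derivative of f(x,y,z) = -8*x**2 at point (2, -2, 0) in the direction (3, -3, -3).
-32*sqrt(3)/3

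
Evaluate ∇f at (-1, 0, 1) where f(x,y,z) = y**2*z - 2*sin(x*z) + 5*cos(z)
(-2*cos(1), 0, -5*sin(1) + 2*cos(1))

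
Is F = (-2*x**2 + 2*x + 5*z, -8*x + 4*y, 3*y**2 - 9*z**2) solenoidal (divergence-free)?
No, ∇·F = -4*x - 18*z + 6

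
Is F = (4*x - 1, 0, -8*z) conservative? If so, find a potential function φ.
Yes, F is conservative. φ = 2*x**2 - x - 4*z**2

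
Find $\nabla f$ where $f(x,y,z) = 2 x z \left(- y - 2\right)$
(-2*z*(y + 2), -2*x*z, -2*x*(y + 2))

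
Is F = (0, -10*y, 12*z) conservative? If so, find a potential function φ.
Yes, F is conservative. φ = -5*y**2 + 6*z**2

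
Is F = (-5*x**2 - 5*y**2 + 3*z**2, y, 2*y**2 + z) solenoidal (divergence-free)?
No, ∇·F = 2 - 10*x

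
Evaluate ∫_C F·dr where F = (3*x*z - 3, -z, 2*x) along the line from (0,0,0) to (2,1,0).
-6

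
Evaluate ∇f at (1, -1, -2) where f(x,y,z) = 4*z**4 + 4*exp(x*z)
(-8*exp(-2), 0, -128 + 4*exp(-2))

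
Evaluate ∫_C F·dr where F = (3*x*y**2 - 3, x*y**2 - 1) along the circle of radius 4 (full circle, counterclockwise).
64*pi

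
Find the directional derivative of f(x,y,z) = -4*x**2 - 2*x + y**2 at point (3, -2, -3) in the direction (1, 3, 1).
-38*sqrt(11)/11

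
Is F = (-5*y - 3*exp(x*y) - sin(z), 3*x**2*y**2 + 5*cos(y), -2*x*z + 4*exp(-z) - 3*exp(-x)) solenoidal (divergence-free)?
No, ∇·F = 6*x**2*y - 2*x - 3*y*exp(x*y) - 5*sin(y) - 4*exp(-z)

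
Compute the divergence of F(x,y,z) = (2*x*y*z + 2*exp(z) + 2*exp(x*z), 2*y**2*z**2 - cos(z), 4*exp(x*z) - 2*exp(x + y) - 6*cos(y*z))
4*x*exp(x*z) + 4*y*z**2 + 2*y*z + 6*y*sin(y*z) + 2*z*exp(x*z)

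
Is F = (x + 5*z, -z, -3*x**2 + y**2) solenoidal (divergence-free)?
No, ∇·F = 1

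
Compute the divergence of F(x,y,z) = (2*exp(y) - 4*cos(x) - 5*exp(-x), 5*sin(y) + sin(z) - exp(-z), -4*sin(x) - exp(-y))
4*sin(x) + 5*cos(y) + 5*exp(-x)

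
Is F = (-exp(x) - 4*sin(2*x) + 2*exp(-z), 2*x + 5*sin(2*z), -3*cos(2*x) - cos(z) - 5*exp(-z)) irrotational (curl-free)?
No, ∇×F = (-10*cos(2*z), -6*sin(2*x) - 2*exp(-z), 2)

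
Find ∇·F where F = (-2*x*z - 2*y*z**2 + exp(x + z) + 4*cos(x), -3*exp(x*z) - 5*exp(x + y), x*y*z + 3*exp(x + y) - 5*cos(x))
x*y - 2*z - 5*exp(x + y) + exp(x + z) - 4*sin(x)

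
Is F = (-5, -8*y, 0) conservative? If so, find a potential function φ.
Yes, F is conservative. φ = -5*x - 4*y**2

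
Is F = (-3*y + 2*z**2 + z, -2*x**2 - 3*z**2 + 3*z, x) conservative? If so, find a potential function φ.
No, ∇×F = (6*z - 3, 4*z, 3 - 4*x) ≠ 0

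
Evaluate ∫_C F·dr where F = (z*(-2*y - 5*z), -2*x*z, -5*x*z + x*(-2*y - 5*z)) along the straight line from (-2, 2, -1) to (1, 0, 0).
-2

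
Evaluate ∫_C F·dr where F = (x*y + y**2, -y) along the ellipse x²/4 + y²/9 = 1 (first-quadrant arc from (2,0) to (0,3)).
-41/2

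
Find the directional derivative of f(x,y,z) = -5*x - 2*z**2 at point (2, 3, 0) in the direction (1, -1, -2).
-5*sqrt(6)/6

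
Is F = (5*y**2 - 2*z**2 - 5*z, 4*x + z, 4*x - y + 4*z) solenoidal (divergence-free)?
No, ∇·F = 4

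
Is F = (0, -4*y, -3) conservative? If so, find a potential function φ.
Yes, F is conservative. φ = -2*y**2 - 3*z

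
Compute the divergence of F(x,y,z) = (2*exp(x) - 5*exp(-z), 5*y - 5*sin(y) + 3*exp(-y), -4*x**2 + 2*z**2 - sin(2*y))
4*z + 2*exp(x) - 5*cos(y) + 5 - 3*exp(-y)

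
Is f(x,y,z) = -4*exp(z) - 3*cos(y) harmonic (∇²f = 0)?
No, ∇²f = -4*exp(z) + 3*cos(y)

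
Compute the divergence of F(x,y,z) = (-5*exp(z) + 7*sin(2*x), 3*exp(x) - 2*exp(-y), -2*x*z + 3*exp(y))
-2*x + 14*cos(2*x) + 2*exp(-y)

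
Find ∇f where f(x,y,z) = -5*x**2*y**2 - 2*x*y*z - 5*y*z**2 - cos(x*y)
(y*(-10*x*y - 2*z + sin(x*y)), -10*x**2*y - 2*x*z + x*sin(x*y) - 5*z**2, 2*y*(-x - 5*z))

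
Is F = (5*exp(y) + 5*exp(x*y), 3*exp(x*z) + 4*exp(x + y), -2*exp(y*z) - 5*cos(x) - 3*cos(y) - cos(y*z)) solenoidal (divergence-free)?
No, ∇·F = 5*y*exp(x*y) - 2*y*exp(y*z) + y*sin(y*z) + 4*exp(x + y)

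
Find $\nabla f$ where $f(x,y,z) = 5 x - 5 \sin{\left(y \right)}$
(5, -5*cos(y), 0)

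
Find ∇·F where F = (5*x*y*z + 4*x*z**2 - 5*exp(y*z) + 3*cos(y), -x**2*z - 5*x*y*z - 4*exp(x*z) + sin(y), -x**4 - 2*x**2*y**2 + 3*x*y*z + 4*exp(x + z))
3*x*y - 5*x*z + 5*y*z + 4*z**2 + 4*exp(x + z) + cos(y)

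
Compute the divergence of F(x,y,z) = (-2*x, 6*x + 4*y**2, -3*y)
8*y - 2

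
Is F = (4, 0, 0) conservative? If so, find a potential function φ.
Yes, F is conservative. φ = 4*x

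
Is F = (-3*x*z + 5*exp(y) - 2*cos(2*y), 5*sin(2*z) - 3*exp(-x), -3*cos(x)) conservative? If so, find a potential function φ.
No, ∇×F = (-10*cos(2*z), -3*x - 3*sin(x), -5*exp(y) - 4*sin(2*y) + 3*exp(-x)) ≠ 0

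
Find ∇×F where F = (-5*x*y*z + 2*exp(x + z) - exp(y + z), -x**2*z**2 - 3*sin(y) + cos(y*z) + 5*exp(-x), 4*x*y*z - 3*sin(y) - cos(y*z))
(2*x**2*z + 4*x*z + y*sin(y*z) + z*sin(y*z) - 3*cos(y), -5*x*y - 4*y*z + 2*exp(x + z) - exp(y + z), -2*x*z**2 + 5*x*z + exp(y + z) - 5*exp(-x))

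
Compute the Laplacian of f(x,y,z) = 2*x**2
4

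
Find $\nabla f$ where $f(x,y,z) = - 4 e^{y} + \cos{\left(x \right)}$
(-sin(x), -4*exp(y), 0)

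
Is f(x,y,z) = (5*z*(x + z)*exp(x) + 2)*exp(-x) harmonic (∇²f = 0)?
No, ∇²f = 10 + 2*exp(-x)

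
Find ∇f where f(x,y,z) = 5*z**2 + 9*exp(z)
(0, 0, 10*z + 9*exp(z))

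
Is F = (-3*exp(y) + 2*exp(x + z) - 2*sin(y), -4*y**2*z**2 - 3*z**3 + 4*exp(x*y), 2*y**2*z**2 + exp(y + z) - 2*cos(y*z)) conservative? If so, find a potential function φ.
No, ∇×F = (8*y**2*z + 4*y*z**2 + 9*z**2 + 2*z*sin(y*z) + exp(y + z), 2*exp(x + z), 4*y*exp(x*y) + 3*exp(y) + 2*cos(y)) ≠ 0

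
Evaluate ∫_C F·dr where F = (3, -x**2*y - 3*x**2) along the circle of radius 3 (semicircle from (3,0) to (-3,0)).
-18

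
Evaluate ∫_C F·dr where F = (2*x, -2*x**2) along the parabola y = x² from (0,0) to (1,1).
0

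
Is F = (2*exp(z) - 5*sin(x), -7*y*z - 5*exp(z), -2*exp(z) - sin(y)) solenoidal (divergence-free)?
No, ∇·F = -7*z - 2*exp(z) - 5*cos(x)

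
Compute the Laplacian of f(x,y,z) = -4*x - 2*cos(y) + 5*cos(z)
2*cos(y) - 5*cos(z)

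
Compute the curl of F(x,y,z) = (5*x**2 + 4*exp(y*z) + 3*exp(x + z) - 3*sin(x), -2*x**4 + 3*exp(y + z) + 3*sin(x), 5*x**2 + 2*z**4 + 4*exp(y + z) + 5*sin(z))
(exp(y + z), -10*x + 4*y*exp(y*z) + 3*exp(x + z), -8*x**3 - 4*z*exp(y*z) + 3*cos(x))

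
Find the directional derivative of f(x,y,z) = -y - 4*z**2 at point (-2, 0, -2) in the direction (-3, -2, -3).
-23*sqrt(22)/11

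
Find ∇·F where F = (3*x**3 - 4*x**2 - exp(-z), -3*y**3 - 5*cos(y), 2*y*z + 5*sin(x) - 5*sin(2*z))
9*x**2 - 8*x - 9*y**2 + 2*y + 5*sin(y) - 10*cos(2*z)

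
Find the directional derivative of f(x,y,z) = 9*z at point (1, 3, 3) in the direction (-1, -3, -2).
-9*sqrt(14)/7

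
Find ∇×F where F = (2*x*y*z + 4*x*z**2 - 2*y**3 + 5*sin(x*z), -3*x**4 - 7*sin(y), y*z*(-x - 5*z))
(-z*(x + 5*z), 2*x*y + 8*x*z + 5*x*cos(x*z) + y*z, -12*x**3 - 2*x*z + 6*y**2)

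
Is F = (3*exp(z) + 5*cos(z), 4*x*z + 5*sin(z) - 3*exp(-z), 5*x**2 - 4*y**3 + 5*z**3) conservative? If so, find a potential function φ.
No, ∇×F = (-4*x - 12*y**2 - 5*cos(z) - 3*exp(-z), -10*x + 3*exp(z) - 5*sin(z), 4*z) ≠ 0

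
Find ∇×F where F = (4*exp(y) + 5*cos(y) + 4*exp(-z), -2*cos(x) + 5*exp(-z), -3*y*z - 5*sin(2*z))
(-3*z + 5*exp(-z), -4*exp(-z), -4*exp(y) + 2*sin(x) + 5*sin(y))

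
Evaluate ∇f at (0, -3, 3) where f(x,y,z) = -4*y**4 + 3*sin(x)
(3, 432, 0)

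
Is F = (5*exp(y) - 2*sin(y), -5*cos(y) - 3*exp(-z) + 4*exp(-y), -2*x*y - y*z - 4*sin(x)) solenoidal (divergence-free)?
No, ∇·F = -y + 5*sin(y) - 4*exp(-y)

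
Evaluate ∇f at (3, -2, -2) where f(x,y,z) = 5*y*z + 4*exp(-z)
(0, -10, -4*exp(2) - 10)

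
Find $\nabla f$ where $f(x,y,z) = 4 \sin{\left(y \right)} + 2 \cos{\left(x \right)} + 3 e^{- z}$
(-2*sin(x), 4*cos(y), -3*exp(-z))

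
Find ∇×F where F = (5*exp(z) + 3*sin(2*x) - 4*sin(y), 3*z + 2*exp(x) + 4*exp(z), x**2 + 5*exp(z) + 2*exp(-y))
(-4*exp(z) - 3 - 2*exp(-y), -2*x + 5*exp(z), 2*exp(x) + 4*cos(y))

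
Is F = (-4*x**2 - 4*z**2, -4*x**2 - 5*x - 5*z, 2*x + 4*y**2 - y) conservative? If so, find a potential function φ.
No, ∇×F = (8*y + 4, -8*z - 2, -8*x - 5) ≠ 0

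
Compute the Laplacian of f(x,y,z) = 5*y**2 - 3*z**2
4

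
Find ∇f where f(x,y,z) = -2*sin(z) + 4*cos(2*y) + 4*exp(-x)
(-4*exp(-x), -8*sin(2*y), -2*cos(z))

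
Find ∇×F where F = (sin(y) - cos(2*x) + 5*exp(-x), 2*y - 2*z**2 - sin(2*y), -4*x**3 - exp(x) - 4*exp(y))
(4*z - 4*exp(y), 12*x**2 + exp(x), -cos(y))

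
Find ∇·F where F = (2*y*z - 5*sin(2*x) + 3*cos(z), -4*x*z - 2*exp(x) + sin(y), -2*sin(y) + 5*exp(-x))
-10*cos(2*x) + cos(y)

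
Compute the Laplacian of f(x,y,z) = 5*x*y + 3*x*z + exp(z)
exp(z)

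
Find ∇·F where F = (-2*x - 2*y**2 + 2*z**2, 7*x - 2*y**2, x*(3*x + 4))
-4*y - 2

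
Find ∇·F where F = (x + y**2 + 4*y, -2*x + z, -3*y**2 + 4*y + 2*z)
3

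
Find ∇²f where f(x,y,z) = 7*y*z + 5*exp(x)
5*exp(x)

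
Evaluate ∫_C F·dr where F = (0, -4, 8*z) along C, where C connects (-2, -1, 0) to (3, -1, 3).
36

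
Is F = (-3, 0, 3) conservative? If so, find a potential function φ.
Yes, F is conservative. φ = -3*x + 3*z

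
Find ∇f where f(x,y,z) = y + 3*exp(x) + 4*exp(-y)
(3*exp(x), 1 - 4*exp(-y), 0)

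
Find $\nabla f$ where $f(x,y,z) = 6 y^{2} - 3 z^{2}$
(0, 12*y, -6*z)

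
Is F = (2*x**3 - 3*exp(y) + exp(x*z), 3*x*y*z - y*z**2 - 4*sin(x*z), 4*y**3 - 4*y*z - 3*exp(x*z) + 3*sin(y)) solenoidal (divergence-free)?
No, ∇·F = 6*x**2 + 3*x*z - 3*x*exp(x*z) - 4*y - z**2 + z*exp(x*z)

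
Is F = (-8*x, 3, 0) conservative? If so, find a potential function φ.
Yes, F is conservative. φ = -4*x**2 + 3*y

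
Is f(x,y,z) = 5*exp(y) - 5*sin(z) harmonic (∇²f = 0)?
No, ∇²f = 5*exp(y) + 5*sin(z)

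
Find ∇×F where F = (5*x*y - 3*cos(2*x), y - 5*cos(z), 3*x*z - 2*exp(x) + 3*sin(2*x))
(-5*sin(z), -3*z + 2*exp(x) - 6*cos(2*x), -5*x)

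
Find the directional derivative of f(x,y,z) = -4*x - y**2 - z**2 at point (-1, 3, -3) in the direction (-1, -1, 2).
11*sqrt(6)/3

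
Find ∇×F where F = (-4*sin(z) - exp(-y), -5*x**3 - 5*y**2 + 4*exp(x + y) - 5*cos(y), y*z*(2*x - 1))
(z*(2*x - 1), -2*y*z - 4*cos(z), -15*x**2 + 4*exp(x + y) - exp(-y))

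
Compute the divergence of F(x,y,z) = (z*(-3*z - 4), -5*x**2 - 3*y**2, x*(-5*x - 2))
-6*y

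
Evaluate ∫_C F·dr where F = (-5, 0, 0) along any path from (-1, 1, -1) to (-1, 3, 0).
0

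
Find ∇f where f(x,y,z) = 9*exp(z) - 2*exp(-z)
(0, 0, 9*exp(z) + 2*exp(-z))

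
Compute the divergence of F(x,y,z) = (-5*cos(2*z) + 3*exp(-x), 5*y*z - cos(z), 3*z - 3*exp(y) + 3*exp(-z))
5*z + 3 - 3*exp(-z) - 3*exp(-x)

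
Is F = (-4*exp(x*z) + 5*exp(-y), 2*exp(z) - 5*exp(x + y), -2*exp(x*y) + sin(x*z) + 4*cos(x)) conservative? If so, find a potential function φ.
No, ∇×F = (-2*x*exp(x*y) - 2*exp(z), -4*x*exp(x*z) + 2*y*exp(x*y) - z*cos(x*z) + 4*sin(x), 5*(1 - exp(x + 2*y))*exp(-y)) ≠ 0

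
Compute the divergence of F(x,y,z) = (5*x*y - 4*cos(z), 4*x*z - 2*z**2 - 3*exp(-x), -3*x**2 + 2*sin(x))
5*y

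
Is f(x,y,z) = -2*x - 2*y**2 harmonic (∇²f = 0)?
No, ∇²f = -4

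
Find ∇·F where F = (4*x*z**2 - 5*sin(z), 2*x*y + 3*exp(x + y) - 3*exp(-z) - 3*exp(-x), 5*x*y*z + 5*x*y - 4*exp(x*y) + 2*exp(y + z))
5*x*y + 2*x + 4*z**2 + 3*exp(x + y) + 2*exp(y + z)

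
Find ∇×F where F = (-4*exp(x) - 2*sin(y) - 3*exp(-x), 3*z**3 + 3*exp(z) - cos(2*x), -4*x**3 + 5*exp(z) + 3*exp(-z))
(-9*z**2 - 3*exp(z), 12*x**2, 2*sin(2*x) + 2*cos(y))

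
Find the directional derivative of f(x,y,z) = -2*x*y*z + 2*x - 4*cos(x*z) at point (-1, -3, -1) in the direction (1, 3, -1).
-4*sqrt(11)/11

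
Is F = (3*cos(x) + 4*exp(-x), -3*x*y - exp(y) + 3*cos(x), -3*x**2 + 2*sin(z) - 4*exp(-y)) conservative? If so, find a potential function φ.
No, ∇×F = (4*exp(-y), 6*x, -3*y - 3*sin(x)) ≠ 0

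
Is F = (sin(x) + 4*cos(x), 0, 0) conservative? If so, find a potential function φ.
Yes, F is conservative. φ = 4*sin(x) - cos(x)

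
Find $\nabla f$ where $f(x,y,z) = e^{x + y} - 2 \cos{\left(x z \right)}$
(2*z*sin(x*z) + exp(x + y), exp(x + y), 2*x*sin(x*z))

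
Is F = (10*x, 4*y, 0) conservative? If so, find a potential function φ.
Yes, F is conservative. φ = 5*x**2 + 2*y**2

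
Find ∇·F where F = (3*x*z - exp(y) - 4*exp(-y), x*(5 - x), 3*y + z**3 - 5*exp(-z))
3*z**2 + 3*z + 5*exp(-z)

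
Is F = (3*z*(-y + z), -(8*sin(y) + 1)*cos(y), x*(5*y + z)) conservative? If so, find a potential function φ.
No, ∇×F = (5*x, -8*y + 5*z, 3*z) ≠ 0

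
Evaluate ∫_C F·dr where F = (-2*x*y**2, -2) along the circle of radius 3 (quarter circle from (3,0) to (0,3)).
69/2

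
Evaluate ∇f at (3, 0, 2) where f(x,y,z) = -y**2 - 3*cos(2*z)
(0, 0, 6*sin(4))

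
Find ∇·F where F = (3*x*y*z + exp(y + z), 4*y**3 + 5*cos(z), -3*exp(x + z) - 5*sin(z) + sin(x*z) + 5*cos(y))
x*cos(x*z) + 12*y**2 + 3*y*z - 3*exp(x + z) - 5*cos(z)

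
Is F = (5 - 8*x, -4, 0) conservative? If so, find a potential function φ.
Yes, F is conservative. φ = -4*x**2 + 5*x - 4*y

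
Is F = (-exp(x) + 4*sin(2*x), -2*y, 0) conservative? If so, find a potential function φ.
Yes, F is conservative. φ = -y**2 - exp(x) - 2*cos(2*x)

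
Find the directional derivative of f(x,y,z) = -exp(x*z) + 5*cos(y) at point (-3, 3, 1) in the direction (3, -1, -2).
sqrt(14)*(-9 + 5*exp(3)*sin(3))*exp(-3)/14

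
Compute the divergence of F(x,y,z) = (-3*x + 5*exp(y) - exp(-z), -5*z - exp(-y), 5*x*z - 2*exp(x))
5*x - 3 + exp(-y)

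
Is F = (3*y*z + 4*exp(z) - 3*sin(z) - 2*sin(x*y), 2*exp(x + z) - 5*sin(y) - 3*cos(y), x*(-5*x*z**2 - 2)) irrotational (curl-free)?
No, ∇×F = (-2*exp(x + z), 10*x*z**2 + 3*y + 4*exp(z) - 3*cos(z) + 2, 2*x*cos(x*y) - 3*z + 2*exp(x + z))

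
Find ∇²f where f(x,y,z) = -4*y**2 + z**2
-6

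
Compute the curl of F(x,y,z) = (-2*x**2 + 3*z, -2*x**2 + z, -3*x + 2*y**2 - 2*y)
(4*y - 3, 6, -4*x)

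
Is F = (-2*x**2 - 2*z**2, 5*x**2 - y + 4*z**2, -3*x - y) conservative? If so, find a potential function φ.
No, ∇×F = (-8*z - 1, 3 - 4*z, 10*x) ≠ 0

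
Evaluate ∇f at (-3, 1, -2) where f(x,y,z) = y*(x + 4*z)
(1, -11, 4)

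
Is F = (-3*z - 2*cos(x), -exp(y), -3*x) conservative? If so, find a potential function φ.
Yes, F is conservative. φ = -3*x*z - exp(y) - 2*sin(x)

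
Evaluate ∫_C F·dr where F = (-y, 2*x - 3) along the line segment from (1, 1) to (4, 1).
-3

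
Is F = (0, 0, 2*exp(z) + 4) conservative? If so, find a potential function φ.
Yes, F is conservative. φ = 4*z + 2*exp(z)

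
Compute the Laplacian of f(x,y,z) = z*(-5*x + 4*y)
0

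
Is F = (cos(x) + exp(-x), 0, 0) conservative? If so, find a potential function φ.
Yes, F is conservative. φ = sin(x) - exp(-x)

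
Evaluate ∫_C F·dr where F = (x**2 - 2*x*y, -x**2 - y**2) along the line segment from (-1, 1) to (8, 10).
-801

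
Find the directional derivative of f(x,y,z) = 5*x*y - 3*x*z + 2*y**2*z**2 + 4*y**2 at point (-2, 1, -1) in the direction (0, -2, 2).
0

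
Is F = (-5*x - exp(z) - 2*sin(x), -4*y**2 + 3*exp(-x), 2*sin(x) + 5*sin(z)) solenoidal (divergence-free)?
No, ∇·F = -8*y - 2*cos(x) + 5*cos(z) - 5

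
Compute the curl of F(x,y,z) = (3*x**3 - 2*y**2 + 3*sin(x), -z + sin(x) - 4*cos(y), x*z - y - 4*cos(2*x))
(0, -z - 8*sin(2*x), 4*y + cos(x))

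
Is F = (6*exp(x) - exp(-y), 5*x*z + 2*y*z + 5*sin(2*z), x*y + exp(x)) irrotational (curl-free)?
No, ∇×F = (-4*x - 2*y - 10*cos(2*z), -y - exp(x), 5*z - exp(-y))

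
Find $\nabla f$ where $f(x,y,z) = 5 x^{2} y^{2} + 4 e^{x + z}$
(10*x*y**2 + 4*exp(x + z), 10*x**2*y, 4*exp(x + z))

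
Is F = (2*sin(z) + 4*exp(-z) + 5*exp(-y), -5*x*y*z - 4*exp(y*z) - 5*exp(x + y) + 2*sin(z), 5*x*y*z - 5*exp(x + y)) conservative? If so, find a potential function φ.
No, ∇×F = (5*x*y + 5*x*z + 4*y*exp(y*z) - 5*exp(x + y) - 2*cos(z), -5*y*z + 5*exp(x + y) + 2*cos(z) - 4*exp(-z), 5*(-(y*z + exp(x + y))*exp(y) + 1)*exp(-y)) ≠ 0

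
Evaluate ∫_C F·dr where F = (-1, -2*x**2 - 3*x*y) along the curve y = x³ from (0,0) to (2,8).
-7174/35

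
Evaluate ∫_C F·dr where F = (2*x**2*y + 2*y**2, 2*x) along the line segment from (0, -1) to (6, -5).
-476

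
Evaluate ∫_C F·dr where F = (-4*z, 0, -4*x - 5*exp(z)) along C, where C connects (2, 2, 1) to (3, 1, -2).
-5*exp(-2) + 5*E + 32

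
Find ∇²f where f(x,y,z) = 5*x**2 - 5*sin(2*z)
20*sin(2*z) + 10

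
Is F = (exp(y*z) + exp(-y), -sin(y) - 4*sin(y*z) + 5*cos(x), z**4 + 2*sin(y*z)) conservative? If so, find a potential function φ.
No, ∇×F = ((4*y + 2*z)*cos(y*z), y*exp(y*z), -z*exp(y*z) - 5*sin(x) + exp(-y)) ≠ 0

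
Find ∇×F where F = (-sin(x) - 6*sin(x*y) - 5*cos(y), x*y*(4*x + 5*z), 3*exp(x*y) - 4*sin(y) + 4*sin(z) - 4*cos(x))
(-5*x*y + 3*x*exp(x*y) - 4*cos(y), -3*y*exp(x*y) - 4*sin(x), 8*x*y + 6*x*cos(x*y) + 5*y*z - 5*sin(y))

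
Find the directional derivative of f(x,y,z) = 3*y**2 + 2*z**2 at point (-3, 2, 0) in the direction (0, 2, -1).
24*sqrt(5)/5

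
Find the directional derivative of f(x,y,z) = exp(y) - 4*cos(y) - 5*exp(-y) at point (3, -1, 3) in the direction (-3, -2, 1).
sqrt(14)*(-5*exp(2) - 1 + 4*E*sin(1))*exp(-1)/7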